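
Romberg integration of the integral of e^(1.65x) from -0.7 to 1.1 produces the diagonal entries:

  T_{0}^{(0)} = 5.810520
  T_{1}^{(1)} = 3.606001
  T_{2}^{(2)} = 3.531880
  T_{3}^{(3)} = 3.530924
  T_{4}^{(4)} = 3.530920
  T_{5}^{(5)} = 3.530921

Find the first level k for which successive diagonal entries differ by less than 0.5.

k = 2

|T_{1}^{(1)} − T_{0}^{(0)}| = 2.204519 ≥ 0.5
|T_{2}^{(2)} − T_{1}^{(1)}| = 0.074121 < 0.5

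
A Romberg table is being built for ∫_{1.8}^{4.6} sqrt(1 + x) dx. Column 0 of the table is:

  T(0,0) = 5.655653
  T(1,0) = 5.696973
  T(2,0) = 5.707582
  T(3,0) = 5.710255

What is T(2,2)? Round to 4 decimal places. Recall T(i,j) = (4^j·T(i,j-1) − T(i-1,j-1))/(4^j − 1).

Richardson extrapolation on the trapezoidal column (denominator 4−1=3):
T(1,1) = (4·5.696973 − 5.655653) / 3 = 5.710746
T(2,1) = (4·5.707582 − 5.696973) / 3 = 5.711118
T(2,2) = 5.711118 + (5.711118 − 5.710746)/15 = 5.711143

5.7111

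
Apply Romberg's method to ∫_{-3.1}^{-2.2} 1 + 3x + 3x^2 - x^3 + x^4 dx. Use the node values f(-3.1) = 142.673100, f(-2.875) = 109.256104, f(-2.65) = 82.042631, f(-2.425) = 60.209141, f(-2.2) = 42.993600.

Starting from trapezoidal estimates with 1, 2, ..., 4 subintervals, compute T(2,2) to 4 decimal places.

77.0707

T(0,0) (trapezoid, 1 panel, h=0.9000): 83.550015
T(1,0) (trapezoid, 2 panels, h=0.4500): 78.694191
T(2,0) (trapezoid, 4 panels, h=0.2250): 77.476776
T(1,1) = 78.694191 + (78.694191 − 83.550015)/3 = 77.075583
T(2,1) = 77.476776 + (77.476776 − 78.694191)/3 = 77.070971
T(2,2) = 77.070971 + (77.070971 − 77.075583)/15 = 77.070664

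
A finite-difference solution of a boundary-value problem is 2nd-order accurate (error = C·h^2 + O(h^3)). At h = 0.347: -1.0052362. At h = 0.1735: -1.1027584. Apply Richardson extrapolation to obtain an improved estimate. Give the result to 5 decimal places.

The leading error scales as h^2; refining by a factor of 2 reduces it by 2^2 = 4.
Extrapolated value = (4·A(h/2) − A(h)) / (4 − 1)
= (4·(-1.1027584) − (-1.0052362)) / 3
= -3.4057974 / 3 = -1.1352658

-1.13527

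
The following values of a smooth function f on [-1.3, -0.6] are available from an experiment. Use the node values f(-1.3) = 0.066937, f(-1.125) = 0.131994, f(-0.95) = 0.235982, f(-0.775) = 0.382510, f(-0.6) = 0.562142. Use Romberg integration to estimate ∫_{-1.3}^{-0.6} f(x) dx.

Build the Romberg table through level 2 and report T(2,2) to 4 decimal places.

0.1843

T(0,0) (trapezoid, 1 panel, h=0.7000): 0.220178
T(1,0) (trapezoid, 2 panels, h=0.3500): 0.192683
T(2,0) (trapezoid, 4 panels, h=0.1750): 0.186379
T(1,1) = 0.192683 + (0.192683 − 0.220178)/3 = 0.183518
T(2,1) = 0.186379 + (0.186379 − 0.192683)/3 = 0.184278
T(2,2) = 0.184278 + (0.184278 − 0.183518)/15 = 0.184329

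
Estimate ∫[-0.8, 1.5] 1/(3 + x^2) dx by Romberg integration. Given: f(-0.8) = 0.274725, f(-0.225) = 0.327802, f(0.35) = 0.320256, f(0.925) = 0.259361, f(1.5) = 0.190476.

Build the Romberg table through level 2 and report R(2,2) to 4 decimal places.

R(0,0) (trapezoid, 1 panel, h=2.3000): 0.534981
R(1,0) (trapezoid, 2 panels, h=1.1500): 0.635785
R(2,0) (trapezoid, 4 panels, h=0.5750): 0.655511
R(1,1) = 0.635785 + (0.635785 − 0.534981)/3 = 0.669386
R(2,1) = 0.655511 + (0.655511 − 0.635785)/3 = 0.662086
R(2,2) = 0.662086 + (0.662086 − 0.669386)/15 = 0.661599

0.6616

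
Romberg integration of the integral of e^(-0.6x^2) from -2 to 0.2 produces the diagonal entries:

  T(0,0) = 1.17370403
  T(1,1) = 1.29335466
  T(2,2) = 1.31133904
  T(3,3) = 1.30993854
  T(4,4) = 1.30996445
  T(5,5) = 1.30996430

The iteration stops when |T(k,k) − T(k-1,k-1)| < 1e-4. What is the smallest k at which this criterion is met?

k = 4

|T(1,1) − T(0,0)| = 0.11965063 ≥ 1e-4
|T(2,2) − T(1,1)| = 0.01798438 ≥ 1e-4
|T(3,3) − T(2,2)| = 0.00140050 ≥ 1e-4
|T(4,4) − T(3,3)| = 0.00002591 < 1e-4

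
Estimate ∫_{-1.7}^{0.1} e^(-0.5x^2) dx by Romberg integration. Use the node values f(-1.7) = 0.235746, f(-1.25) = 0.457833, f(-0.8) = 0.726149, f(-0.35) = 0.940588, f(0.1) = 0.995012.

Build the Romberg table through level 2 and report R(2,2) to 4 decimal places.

1.2416

R(0,0) (trapezoid, 1 panel, h=1.8000): 1.107682
R(1,0) (trapezoid, 2 panels, h=0.9000): 1.207375
R(2,0) (trapezoid, 4 panels, h=0.4500): 1.232977
R(1,1) = 1.207375 + (1.207375 − 1.107682)/3 = 1.240606
R(2,1) = 1.232977 + (1.232977 − 1.207375)/3 = 1.241511
R(2,2) = 1.241511 + (1.241511 − 1.240606)/15 = 1.241571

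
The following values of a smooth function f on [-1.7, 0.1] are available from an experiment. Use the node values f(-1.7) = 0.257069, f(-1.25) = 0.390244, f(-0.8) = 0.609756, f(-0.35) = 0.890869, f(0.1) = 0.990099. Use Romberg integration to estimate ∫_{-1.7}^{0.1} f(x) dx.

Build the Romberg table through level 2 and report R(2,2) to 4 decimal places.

1.1409

R(0,0) (trapezoid, 1 panel, h=1.8000): 1.122451
R(1,0) (trapezoid, 2 panels, h=0.9000): 1.110006
R(2,0) (trapezoid, 4 panels, h=0.4500): 1.131504
R(1,1) = 1.110006 + (1.110006 − 1.122451)/3 = 1.105858
R(2,1) = 1.131504 + (1.131504 − 1.110006)/3 = 1.138670
R(2,2) = 1.138670 + (1.138670 − 1.105858)/15 = 1.140857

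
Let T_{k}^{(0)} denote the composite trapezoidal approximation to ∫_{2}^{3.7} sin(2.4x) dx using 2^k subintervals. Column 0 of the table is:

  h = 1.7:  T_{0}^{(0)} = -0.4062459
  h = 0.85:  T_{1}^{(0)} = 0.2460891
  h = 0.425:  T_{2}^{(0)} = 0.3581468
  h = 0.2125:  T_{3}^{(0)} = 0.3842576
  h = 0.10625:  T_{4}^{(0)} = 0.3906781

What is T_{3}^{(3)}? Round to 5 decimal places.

0.39282

Richardson extrapolation on the trapezoidal column (denominator 4−1=3):
T_{1}^{(1)} = 0.2460891 + (0.2460891 − (-0.4062459))/3 = 0.4635341
T_{2}^{(1)} = 0.3581468 + (0.3581468 − 0.2460891)/3 = 0.3954994
T_{3}^{(1)} = (4·0.3842576 − 0.3581468) / 3 = 0.3929612
T_{2}^{(2)} = (16·0.3954994 − 0.4635341) / 15 = 0.3909638
T_{3}^{(2)} = 0.3929612 + (0.3929612 − 0.3954994)/15 = 0.3927920
T_{3}^{(3)} = 0.3927920 + (0.3927920 − 0.3909638)/63 = 0.3928210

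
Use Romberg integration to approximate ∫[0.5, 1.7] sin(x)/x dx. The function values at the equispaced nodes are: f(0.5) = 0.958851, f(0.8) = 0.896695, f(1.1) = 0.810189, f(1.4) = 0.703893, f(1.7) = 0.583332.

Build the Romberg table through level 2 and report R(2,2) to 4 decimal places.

R(0,0) (trapezoid, 1 panel, h=1.2000): 0.925310
R(1,0) (trapezoid, 2 panels, h=0.6000): 0.948768
R(2,0) (trapezoid, 4 panels, h=0.3000): 0.954561
R(1,1) = 0.948768 + (0.948768 − 0.925310)/3 = 0.956587
R(2,1) = 0.954561 + (0.954561 − 0.948768)/3 = 0.956492
R(2,2) = 0.956492 + (0.956492 − 0.956587)/15 = 0.956486

0.9565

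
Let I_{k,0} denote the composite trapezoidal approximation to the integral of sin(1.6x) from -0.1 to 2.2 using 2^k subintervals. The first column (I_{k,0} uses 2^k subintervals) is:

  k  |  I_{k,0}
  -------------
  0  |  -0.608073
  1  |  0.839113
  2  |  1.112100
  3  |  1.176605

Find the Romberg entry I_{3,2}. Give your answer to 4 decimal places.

1.1978

I_{2,1} = (4·1.112100 − 0.839113) / 3 = 1.203096
I_{3,1} = (4·1.176605 − 1.112100) / 3 = 1.198107
I_{3,2} = 1.198107 + (1.198107 − 1.203096)/15 = 1.197774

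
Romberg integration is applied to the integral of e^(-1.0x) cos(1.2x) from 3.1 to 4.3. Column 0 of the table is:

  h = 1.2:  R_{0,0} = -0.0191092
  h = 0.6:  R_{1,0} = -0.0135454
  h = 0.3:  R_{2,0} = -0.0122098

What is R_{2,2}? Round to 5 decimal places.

Richardson extrapolation on the trapezoidal column (denominator 4−1=3):
R_{1,1} = -0.0135454 + (-0.0135454 − (-0.0191092))/3 = -0.0116908
R_{2,1} = -0.0122098 + (-0.0122098 − (-0.0135454))/3 = -0.0117646
R_{2,2} = -0.0117646 + (-0.0117646 − (-0.0116908))/15 = -0.0117695

-0.01177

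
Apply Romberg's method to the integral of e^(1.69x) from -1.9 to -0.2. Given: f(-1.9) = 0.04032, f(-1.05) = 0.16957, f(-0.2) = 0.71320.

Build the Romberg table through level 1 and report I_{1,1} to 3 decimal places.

0.406

I_{0,0} (trapezoid, 1 panel, h=1.7000): 0.64049
I_{1,0} (trapezoid, 2 panels, h=0.8500): 0.46438
I_{1,1} = 0.46438 + (0.46438 − 0.64049)/3 = 0.40568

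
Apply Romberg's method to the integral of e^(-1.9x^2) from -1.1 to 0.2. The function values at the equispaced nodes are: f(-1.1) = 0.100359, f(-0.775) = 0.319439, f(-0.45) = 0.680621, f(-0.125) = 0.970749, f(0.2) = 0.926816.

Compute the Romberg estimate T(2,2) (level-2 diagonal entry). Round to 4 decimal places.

0.8182

T(0,0) (trapezoid, 1 panel, h=1.3000): 0.667664
T(1,0) (trapezoid, 2 panels, h=0.6500): 0.776236
T(2,0) (trapezoid, 4 panels, h=0.3250): 0.807429
T(1,1) = 0.776236 + (0.776236 − 0.667664)/3 = 0.812427
T(2,1) = 0.807429 + (0.807429 − 0.776236)/3 = 0.817827
T(2,2) = 0.817827 + (0.817827 − 0.812427)/15 = 0.818187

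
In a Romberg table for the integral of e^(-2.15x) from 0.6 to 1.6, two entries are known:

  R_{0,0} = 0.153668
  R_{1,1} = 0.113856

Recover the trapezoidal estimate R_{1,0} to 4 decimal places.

From R_{1,1} = (4·R_{1,0} − R_{0,0})/3, solve for R_{1,0}:
4·R_{1,0} = 3·0.113856 + 0.153668 = 0.495236
R_{1,0} = 0.123809

0.1238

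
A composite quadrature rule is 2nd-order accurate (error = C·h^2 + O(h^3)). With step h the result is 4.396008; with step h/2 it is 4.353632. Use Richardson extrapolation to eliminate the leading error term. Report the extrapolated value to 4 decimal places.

4.3395

Extrapolated value = (4·A(h/2) − A(h)) / (4 − 1)
= (4·4.353632 − 4.396008) / 3
= 13.018520 / 3 = 4.339507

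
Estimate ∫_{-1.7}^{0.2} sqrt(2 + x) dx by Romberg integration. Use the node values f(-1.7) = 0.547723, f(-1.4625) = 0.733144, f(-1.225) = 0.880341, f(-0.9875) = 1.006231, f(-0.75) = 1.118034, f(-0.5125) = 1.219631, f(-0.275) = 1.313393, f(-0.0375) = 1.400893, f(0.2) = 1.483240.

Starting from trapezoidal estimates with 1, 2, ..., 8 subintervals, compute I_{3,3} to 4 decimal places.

2.0658

I_{0,0} (trapezoid, 1 panel, h=1.9000): 1.929415
I_{1,0} (trapezoid, 2 panels, h=0.9500): 2.026840
I_{2,0} (trapezoid, 4 panels, h=0.4750): 2.055444
I_{3,0} (trapezoid, 8 panels, h=0.2375): 2.063198
I_{1,1} = 2.026840 + (2.026840 − 1.929415)/3 = 2.059315
I_{2,1} = 2.055444 + (2.055444 − 2.026840)/3 = 2.064979
I_{3,1} = 2.063198 + (2.063198 − 2.055444)/3 = 2.065783
I_{2,2} = 2.064979 + (2.064979 − 2.059315)/15 = 2.065357
I_{3,2} = 2.065783 + (2.065783 − 2.064979)/15 = 2.065837
I_{3,3} = 2.065837 + (2.065837 − 2.065357)/63 = 2.065845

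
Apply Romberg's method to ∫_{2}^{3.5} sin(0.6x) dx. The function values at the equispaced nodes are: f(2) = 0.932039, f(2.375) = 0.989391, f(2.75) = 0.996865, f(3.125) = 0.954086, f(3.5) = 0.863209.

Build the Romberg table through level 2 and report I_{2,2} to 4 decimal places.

1.4453

I_{0,0} (trapezoid, 1 panel, h=1.5000): 1.346436
I_{1,0} (trapezoid, 2 panels, h=0.7500): 1.420867
I_{2,0} (trapezoid, 4 panels, h=0.3750): 1.439237
I_{1,1} = 1.420867 + (1.420867 − 1.346436)/3 = 1.445677
I_{2,1} = 1.439237 + (1.439237 − 1.420867)/3 = 1.445360
I_{2,2} = 1.445360 + (1.445360 − 1.445677)/15 = 1.445339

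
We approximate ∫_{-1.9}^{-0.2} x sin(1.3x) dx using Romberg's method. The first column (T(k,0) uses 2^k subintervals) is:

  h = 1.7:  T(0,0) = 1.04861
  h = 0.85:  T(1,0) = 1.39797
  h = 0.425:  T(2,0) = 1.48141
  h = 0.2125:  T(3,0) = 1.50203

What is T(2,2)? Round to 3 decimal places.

T(1,1) = (4·1.39797 − 1.04861) / 3 = 1.51442
T(2,1) = 1.48141 + (1.48141 − 1.39797)/3 = 1.50922
T(2,2) = 1.50922 + (1.50922 − 1.51442)/15 = 1.50887

1.509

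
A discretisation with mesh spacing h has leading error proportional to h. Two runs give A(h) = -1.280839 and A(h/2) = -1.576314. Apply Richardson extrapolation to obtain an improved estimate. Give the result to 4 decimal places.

-1.8718

Extrapolated value = (2·A(h/2) − A(h)) / (2 − 1)
= (2·(-1.576314) − (-1.280839)) / 1
= -1.871789 / 1 = -1.871789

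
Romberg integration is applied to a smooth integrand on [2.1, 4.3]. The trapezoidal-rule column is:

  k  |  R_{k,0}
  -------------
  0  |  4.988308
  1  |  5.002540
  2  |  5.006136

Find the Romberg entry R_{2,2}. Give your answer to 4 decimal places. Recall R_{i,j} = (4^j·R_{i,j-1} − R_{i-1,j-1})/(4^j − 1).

5.0073

R_{1,1} = 5.002540 + (5.002540 − 4.988308)/3 = 5.007284
R_{2,1} = 5.006136 + (5.006136 − 5.002540)/3 = 5.007335
R_{2,2} = (16·5.007335 − 5.007284) / 15 = 5.007338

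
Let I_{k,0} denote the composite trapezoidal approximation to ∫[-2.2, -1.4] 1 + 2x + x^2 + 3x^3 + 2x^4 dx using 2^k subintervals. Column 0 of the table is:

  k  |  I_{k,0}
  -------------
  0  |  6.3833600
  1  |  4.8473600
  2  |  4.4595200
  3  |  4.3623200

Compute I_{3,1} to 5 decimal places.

4.32992

I_{3,1} = 4.3623200 + (4.3623200 − 4.4595200)/3 = 4.3299200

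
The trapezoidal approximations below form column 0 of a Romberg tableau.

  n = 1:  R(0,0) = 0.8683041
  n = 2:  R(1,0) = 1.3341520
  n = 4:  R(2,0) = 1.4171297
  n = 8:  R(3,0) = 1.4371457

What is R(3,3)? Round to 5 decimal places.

R(1,1) = 1.3341520 + (1.3341520 − 0.8683041)/3 = 1.4894346
R(2,1) = 1.4171297 + (1.4171297 − 1.3341520)/3 = 1.4447889
R(3,1) = (4·1.4371457 − 1.4171297) / 3 = 1.4438177
R(2,2) = (16·1.4447889 − 1.4894346) / 15 = 1.4418125
R(3,2) = 1.4438177 + (1.4438177 − 1.4447889)/15 = 1.4437530
R(3,3) = (64·1.4437530 − 1.4418125) / 63 = 1.4437838

1.44378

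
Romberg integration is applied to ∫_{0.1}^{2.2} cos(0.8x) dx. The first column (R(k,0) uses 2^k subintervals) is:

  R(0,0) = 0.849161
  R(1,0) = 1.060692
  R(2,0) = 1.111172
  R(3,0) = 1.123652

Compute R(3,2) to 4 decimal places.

R(2,1) = 1.111172 + (1.111172 − 1.060692)/3 = 1.127999
R(3,1) = 1.123652 + (1.123652 − 1.111172)/3 = 1.127812
R(3,2) = 1.127812 + (1.127812 − 1.127999)/15 = 1.127800

1.1278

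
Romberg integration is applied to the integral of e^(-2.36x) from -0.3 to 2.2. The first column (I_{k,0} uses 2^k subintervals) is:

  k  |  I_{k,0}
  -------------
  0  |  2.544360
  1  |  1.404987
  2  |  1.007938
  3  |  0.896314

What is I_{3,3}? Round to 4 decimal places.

Richardson extrapolation on the trapezoidal column (denominator 4−1=3):
I_{1,1} = (4·1.404987 − 2.544360) / 3 = 1.025196
I_{2,1} = (4·1.007938 − 1.404987) / 3 = 0.875588
I_{3,1} = (4·0.896314 − 1.007938) / 3 = 0.859106
I_{2,2} = (16·0.875588 − 1.025196) / 15 = 0.865614
I_{3,2} = (16·0.859106 − 0.875588) / 15 = 0.858007
I_{3,3} = (64·0.858007 − 0.865614) / 63 = 0.857886

0.8579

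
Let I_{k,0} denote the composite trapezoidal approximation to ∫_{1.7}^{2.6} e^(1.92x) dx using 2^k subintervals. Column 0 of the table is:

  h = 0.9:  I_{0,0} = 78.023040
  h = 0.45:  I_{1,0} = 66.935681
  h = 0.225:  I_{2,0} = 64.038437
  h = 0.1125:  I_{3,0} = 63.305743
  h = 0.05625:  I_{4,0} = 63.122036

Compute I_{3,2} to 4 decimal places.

Richardson extrapolation on the trapezoidal column (denominator 4−1=3):
I_{2,1} = 64.038437 + (64.038437 − 66.935681)/3 = 63.072689
I_{3,1} = 63.305743 + (63.305743 − 64.038437)/3 = 63.061512
I_{3,2} = 63.061512 + (63.061512 − 63.072689)/15 = 63.060767

63.0608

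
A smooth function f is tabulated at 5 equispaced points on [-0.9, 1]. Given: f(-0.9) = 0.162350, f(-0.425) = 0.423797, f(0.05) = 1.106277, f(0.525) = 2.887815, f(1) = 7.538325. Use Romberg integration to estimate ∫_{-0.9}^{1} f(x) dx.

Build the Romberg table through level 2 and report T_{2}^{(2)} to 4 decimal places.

3.6554

T_{0}^{(0)} (trapezoid, 1 panel, h=1.9000): 7.315641
T_{1}^{(0)} (trapezoid, 2 panels, h=0.9500): 4.708784
T_{2}^{(0)} (trapezoid, 4 panels, h=0.4750): 3.927408
T_{1}^{(1)} = 4.708784 + (4.708784 − 7.315641)/3 = 3.839832
T_{2}^{(1)} = 3.927408 + (3.927408 − 4.708784)/3 = 3.666949
T_{2}^{(2)} = 3.666949 + (3.666949 − 3.839832)/15 = 3.655423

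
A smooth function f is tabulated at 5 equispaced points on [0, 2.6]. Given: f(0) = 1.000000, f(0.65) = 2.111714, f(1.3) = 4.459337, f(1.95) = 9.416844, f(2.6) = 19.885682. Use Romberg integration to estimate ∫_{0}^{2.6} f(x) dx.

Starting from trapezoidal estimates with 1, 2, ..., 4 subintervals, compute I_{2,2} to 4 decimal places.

16.4270

I_{0,0} (trapezoid, 1 panel, h=2.6000): 27.151387
I_{1,0} (trapezoid, 2 panels, h=1.3000): 19.372831
I_{2,0} (trapezoid, 4 panels, h=0.6500): 17.179978
I_{1,1} = 19.372831 + (19.372831 − 27.151387)/3 = 16.779979
I_{2,1} = 17.179978 + (17.179978 − 19.372831)/3 = 16.449027
I_{2,2} = 16.449027 + (16.449027 − 16.779979)/15 = 16.426964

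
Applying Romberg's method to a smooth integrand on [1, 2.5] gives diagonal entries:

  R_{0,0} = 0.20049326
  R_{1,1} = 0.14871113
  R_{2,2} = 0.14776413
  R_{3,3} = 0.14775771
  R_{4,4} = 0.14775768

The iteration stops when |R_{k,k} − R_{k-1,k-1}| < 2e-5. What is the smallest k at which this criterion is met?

k = 3

|R_{1,1} − R_{0,0}| = 0.05178213 ≥ 2e-5
|R_{2,2} − R_{1,1}| = 0.00094700 ≥ 2e-5
|R_{3,3} − R_{2,2}| = 0.00000642 < 2e-5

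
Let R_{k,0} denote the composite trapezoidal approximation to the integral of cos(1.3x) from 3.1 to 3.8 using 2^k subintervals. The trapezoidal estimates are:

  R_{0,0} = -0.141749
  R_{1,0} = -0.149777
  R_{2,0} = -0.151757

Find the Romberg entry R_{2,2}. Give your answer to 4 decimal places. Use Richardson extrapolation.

R_{1,1} = -0.149777 + (-0.149777 − (-0.141749))/3 = -0.152453
R_{2,1} = (4·(-0.151757) − (-0.149777)) / 3 = -0.152417
R_{2,2} = -0.152417 + (-0.152417 − (-0.152453))/15 = -0.152415

-0.1524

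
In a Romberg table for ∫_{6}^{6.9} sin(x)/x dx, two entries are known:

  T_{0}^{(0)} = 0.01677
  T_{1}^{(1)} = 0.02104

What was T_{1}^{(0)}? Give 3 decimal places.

From T_{1}^{(1)} = (4·T_{1}^{(0)} − T_{0}^{(0)})/3, solve for T_{1}^{(0)}:
4·T_{1}^{(0)} = 3·0.02104 + 0.01677 = 0.07989
T_{1}^{(0)} = 0.01997

0.020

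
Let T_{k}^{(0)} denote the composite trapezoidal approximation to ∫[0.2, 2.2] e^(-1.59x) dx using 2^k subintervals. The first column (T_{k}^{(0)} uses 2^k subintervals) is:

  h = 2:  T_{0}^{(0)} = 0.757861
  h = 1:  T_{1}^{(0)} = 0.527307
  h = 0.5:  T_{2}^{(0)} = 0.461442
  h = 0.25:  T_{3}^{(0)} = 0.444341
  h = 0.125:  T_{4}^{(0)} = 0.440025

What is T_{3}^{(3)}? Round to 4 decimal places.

Richardson extrapolation on the trapezoidal column (denominator 4−1=3):
T_{1}^{(1)} = (4·0.527307 − 0.757861) / 3 = 0.450456
T_{2}^{(1)} = 0.461442 + (0.461442 − 0.527307)/3 = 0.439487
T_{3}^{(1)} = 0.444341 + (0.444341 − 0.461442)/3 = 0.438641
T_{2}^{(2)} = (16·0.439487 − 0.450456) / 15 = 0.438756
T_{3}^{(2)} = (16·0.438641 − 0.439487) / 15 = 0.438585
T_{3}^{(3)} = (64·0.438585 − 0.438756) / 63 = 0.438582

0.4386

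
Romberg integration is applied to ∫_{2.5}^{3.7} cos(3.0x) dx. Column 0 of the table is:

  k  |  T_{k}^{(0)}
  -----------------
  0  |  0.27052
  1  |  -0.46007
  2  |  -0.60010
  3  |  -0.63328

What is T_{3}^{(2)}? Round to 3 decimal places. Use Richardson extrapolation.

-0.644

Richardson extrapolation on the trapezoidal column (denominator 4−1=3):
T_{2}^{(1)} = -0.60010 + (-0.60010 − (-0.46007))/3 = -0.64678
T_{3}^{(1)} = -0.63328 + (-0.63328 − (-0.60010))/3 = -0.64434
T_{3}^{(2)} = (16·(-0.64434) − (-0.64678)) / 15 = -0.64418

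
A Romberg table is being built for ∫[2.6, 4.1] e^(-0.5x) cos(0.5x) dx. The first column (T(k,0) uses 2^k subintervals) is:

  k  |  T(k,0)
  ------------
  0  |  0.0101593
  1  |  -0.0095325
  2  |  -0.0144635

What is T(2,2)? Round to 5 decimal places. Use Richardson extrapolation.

Richardson extrapolation on the trapezoidal column (denominator 4−1=3):
T(1,1) = -0.0095325 + (-0.0095325 − 0.0101593)/3 = -0.0160964
T(2,1) = (4·(-0.0144635) − (-0.0095325)) / 3 = -0.0161072
T(2,2) = -0.0161072 + (-0.0161072 − (-0.0160964))/15 = -0.0161079

-0.01611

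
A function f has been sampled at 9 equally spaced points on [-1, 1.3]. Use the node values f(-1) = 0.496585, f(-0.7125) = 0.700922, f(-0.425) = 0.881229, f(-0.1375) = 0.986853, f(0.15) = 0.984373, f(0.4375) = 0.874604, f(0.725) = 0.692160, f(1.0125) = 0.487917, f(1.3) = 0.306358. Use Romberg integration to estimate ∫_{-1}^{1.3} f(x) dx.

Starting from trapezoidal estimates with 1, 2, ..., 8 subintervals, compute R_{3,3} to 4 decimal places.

1.7365

R_{0,0} (trapezoid, 1 panel, h=2.3000): 0.923384
R_{1,0} (trapezoid, 2 panels, h=1.1500): 1.593721
R_{2,0} (trapezoid, 4 panels, h=0.5750): 1.701559
R_{3,0} (trapezoid, 8 panels, h=0.2875): 1.727740
R_{1,1} = 1.593721 + (1.593721 − 0.923384)/3 = 1.817167
R_{2,1} = 1.701559 + (1.701559 − 1.593721)/3 = 1.737505
R_{3,1} = 1.727740 + (1.727740 − 1.701559)/3 = 1.736467
R_{2,2} = 1.737505 + (1.737505 − 1.817167)/15 = 1.732194
R_{3,2} = 1.736467 + (1.736467 − 1.737505)/15 = 1.736398
R_{3,3} = 1.736398 + (1.736398 − 1.732194)/63 = 1.736465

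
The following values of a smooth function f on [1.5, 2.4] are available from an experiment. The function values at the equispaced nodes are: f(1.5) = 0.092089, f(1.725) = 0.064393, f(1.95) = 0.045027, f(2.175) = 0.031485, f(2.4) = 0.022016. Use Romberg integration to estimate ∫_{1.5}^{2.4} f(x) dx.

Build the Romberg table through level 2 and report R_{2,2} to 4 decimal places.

0.0441

R_{0,0} (trapezoid, 1 panel, h=0.9000): 0.051347
R_{1,0} (trapezoid, 2 panels, h=0.4500): 0.045936
R_{2,0} (trapezoid, 4 panels, h=0.2250): 0.044540
R_{1,1} = 0.045936 + (0.045936 − 0.051347)/3 = 0.044132
R_{2,1} = 0.044540 + (0.044540 − 0.045936)/3 = 0.044075
R_{2,2} = 0.044075 + (0.044075 − 0.044132)/15 = 0.044071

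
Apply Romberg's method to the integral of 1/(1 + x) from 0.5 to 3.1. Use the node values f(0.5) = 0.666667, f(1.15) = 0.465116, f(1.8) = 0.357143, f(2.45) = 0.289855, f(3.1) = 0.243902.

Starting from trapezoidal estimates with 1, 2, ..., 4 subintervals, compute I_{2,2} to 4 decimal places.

1.0059

I_{0,0} (trapezoid, 1 panel, h=2.6000): 1.183740
I_{1,0} (trapezoid, 2 panels, h=1.3000): 1.056156
I_{2,0} (trapezoid, 4 panels, h=0.6500): 1.018809
I_{1,1} = 1.056156 + (1.056156 − 1.183740)/3 = 1.013628
I_{2,1} = 1.018809 + (1.018809 − 1.056156)/3 = 1.006360
I_{2,2} = 1.006360 + (1.006360 − 1.013628)/15 = 1.005875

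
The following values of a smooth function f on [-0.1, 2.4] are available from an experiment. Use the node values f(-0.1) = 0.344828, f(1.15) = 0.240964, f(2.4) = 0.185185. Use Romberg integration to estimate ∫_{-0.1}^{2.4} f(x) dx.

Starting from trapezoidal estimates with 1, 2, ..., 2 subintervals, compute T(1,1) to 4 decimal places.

0.6224

T(0,0) (trapezoid, 1 panel, h=2.5000): 0.662516
T(1,0) (trapezoid, 2 panels, h=1.2500): 0.632463
T(1,1) = 0.632463 + (0.632463 − 0.662516)/3 = 0.622445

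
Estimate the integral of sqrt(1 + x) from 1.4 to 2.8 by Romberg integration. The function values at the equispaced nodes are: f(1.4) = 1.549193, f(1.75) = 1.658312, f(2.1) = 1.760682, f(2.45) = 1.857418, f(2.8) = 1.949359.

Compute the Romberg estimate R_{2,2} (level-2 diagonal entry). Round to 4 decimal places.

R_{0,0} (trapezoid, 1 panel, h=1.4000): 2.448986
R_{1,0} (trapezoid, 2 panels, h=0.7000): 2.456971
R_{2,0} (trapezoid, 4 panels, h=0.3500): 2.458991
R_{1,1} = 2.456971 + (2.456971 − 2.448986)/3 = 2.459633
R_{2,1} = 2.458991 + (2.458991 − 2.456971)/3 = 2.459664
R_{2,2} = 2.459664 + (2.459664 − 2.459633)/15 = 2.459666

2.4597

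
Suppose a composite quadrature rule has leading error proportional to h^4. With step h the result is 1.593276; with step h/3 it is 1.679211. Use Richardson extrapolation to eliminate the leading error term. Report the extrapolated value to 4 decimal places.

1.6803

Extrapolated value = (81·A(h/3) − A(h)) / (81 − 1)
= (81·1.679211 − 1.593276) / 80
= 134.422815 / 80 = 1.680285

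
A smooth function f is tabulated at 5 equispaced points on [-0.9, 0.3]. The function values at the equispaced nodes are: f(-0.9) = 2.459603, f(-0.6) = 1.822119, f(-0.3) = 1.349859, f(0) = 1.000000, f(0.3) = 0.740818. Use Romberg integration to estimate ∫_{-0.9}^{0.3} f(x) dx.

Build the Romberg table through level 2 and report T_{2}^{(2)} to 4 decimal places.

1.7188

T_{0}^{(0)} (trapezoid, 1 panel, h=1.2000): 1.920253
T_{1}^{(0)} (trapezoid, 2 panels, h=0.6000): 1.770042
T_{2}^{(0)} (trapezoid, 4 panels, h=0.3000): 1.731657
T_{1}^{(1)} = 1.770042 + (1.770042 − 1.920253)/3 = 1.719972
T_{2}^{(1)} = 1.731657 + (1.731657 − 1.770042)/3 = 1.718862
T_{2}^{(2)} = 1.718862 + (1.718862 − 1.719972)/15 = 1.718788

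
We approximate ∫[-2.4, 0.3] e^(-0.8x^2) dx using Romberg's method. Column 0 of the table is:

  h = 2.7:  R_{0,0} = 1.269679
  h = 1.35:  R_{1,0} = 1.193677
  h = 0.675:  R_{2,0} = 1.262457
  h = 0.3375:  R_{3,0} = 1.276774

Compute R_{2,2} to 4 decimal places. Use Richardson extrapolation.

Richardson extrapolation on the trapezoidal column (denominator 4−1=3):
R_{1,1} = (4·1.193677 − 1.269679) / 3 = 1.168343
R_{2,1} = (4·1.262457 − 1.193677) / 3 = 1.285384
R_{2,2} = 1.285384 + (1.285384 − 1.168343)/15 = 1.293187

1.2932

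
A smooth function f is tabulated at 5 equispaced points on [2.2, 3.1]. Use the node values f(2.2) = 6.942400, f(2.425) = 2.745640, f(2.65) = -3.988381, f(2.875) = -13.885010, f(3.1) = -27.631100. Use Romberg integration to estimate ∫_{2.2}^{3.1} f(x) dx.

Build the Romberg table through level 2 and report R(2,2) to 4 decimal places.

R(0,0) (trapezoid, 1 panel, h=0.9000): -9.309915
R(1,0) (trapezoid, 2 panels, h=0.4500): -6.449729
R(2,0) (trapezoid, 4 panels, h=0.2250): -5.731223
R(1,1) = -6.449729 + (-6.449729 − (-9.309915))/3 = -5.496334
R(2,1) = -5.731223 + (-5.731223 − (-6.449729))/3 = -5.491721
R(2,2) = -5.491721 + (-5.491721 − (-5.496334))/15 = -5.491413

-5.4914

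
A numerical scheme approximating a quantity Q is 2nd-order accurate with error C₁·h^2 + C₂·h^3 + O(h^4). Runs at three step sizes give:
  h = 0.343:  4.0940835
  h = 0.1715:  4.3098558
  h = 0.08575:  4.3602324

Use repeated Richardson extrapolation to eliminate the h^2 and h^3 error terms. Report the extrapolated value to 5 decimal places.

4.37635

First eliminate the h^2 term (factor 2^2 = 4):
  B₁ = (4·4.3098558 − 4.0940835)/3 = 4.3817799
  B₂ = (4·4.3602324 − 4.3098558)/3 = 4.3770246
Then eliminate the h^3 term (factor 2^3 = 8):
  (8·4.3770246 − 4.3817799)/7 = 4.3763453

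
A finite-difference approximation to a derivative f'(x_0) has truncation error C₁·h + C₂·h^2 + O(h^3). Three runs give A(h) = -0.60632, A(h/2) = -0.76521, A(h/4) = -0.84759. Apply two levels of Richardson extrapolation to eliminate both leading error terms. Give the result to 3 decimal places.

First eliminate the h term (factor 2^1 = 2):
  B₁ = (2·(-0.76521) − (-0.60632))/1 = -0.92410
  B₂ = (2·(-0.84759) − (-0.76521))/1 = -0.92997
Then eliminate the h^2 term (factor 2^2 = 4):
  (4·(-0.92997) − (-0.92410))/3 = -0.93193

-0.932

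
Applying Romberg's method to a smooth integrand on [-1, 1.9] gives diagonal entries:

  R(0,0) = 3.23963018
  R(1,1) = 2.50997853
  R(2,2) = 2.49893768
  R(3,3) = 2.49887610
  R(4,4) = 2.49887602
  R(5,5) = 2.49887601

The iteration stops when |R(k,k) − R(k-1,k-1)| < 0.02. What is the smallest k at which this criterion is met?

|R(1,1) − R(0,0)| = 0.72965165 ≥ 0.02
|R(2,2) − R(1,1)| = 0.01104085 < 0.02

k = 2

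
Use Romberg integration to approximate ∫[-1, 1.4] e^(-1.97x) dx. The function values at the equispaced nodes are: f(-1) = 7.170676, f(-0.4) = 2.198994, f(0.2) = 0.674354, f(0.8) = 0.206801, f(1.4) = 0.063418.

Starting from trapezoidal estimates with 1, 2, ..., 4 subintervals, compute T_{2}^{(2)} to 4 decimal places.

3.6191

T_{0}^{(0)} (trapezoid, 1 panel, h=2.4000): 8.680913
T_{1}^{(0)} (trapezoid, 2 panels, h=1.2000): 5.149681
T_{2}^{(0)} (trapezoid, 4 panels, h=0.6000): 4.018318
T_{1}^{(1)} = 5.149681 + (5.149681 − 8.680913)/3 = 3.972604
T_{2}^{(1)} = 4.018318 + (4.018318 − 5.149681)/3 = 3.641197
T_{2}^{(2)} = 3.641197 + (3.641197 − 3.972604)/15 = 3.619103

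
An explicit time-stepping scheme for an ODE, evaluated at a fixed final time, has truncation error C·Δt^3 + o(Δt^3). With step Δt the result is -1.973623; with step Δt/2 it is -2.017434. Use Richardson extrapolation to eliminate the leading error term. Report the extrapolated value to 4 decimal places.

-2.0237

The leading error scales as Δt^3; refining by a factor of 2 reduces it by 2^3 = 8.
Extrapolated value = (8·A(Δt/2) − A(Δt)) / (8 − 1)
= (8·(-2.017434) − (-1.973623)) / 7
= -14.165849 / 7 = -2.023693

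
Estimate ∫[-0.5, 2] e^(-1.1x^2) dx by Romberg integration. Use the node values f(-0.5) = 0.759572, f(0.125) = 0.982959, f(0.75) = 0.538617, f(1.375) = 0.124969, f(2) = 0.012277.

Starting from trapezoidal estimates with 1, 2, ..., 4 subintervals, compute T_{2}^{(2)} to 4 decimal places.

T_{0}^{(0)} (trapezoid, 1 panel, h=2.5000): 0.964811
T_{1}^{(0)} (trapezoid, 2 panels, h=1.2500): 1.155677
T_{2}^{(0)} (trapezoid, 4 panels, h=0.6250): 1.270293
T_{1}^{(1)} = 1.155677 + (1.155677 − 0.964811)/3 = 1.219299
T_{2}^{(1)} = 1.270293 + (1.270293 − 1.155677)/3 = 1.308498
T_{2}^{(2)} = 1.308498 + (1.308498 − 1.219299)/15 = 1.314445

1.3144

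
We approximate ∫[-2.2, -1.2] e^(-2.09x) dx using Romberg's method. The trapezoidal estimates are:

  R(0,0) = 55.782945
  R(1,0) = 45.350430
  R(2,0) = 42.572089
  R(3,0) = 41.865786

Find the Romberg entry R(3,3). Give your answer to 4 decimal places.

41.6293

R(1,1) = 45.350430 + (45.350430 − 55.782945)/3 = 41.872925
R(2,1) = (4·42.572089 − 45.350430) / 3 = 41.645975
R(3,1) = (4·41.865786 − 42.572089) / 3 = 41.630352
R(2,2) = 41.645975 + (41.645975 − 41.872925)/15 = 41.630845
R(3,2) = (16·41.630352 − 41.645975) / 15 = 41.629310
R(3,3) = 41.629310 + (41.629310 − 41.630845)/63 = 41.629286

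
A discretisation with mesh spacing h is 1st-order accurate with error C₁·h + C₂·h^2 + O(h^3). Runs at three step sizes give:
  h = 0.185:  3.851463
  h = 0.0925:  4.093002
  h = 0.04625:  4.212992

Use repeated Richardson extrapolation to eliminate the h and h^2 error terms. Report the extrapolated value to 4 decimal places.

4.3325

First eliminate the h term (factor 2^1 = 2):
  B₁ = (2·4.093002 − 3.851463)/1 = 4.334541
  B₂ = (2·4.212992 − 4.093002)/1 = 4.332982
Then eliminate the h^2 term (factor 2^2 = 4):
  (4·4.332982 − 4.334541)/3 = 4.332462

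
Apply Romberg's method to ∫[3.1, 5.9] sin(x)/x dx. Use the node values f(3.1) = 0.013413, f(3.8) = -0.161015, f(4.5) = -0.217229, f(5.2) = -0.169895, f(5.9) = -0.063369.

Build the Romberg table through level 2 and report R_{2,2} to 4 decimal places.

-0.4214

R_{0,0} (trapezoid, 1 panel, h=2.8000): -0.069938
R_{1,0} (trapezoid, 2 panels, h=1.4000): -0.339090
R_{2,0} (trapezoid, 4 panels, h=0.7000): -0.401182
R_{1,1} = -0.339090 + (-0.339090 − (-0.069938))/3 = -0.428807
R_{2,1} = -0.401182 + (-0.401182 − (-0.339090))/3 = -0.421879
R_{2,2} = -0.421879 + (-0.421879 − (-0.428807))/15 = -0.421417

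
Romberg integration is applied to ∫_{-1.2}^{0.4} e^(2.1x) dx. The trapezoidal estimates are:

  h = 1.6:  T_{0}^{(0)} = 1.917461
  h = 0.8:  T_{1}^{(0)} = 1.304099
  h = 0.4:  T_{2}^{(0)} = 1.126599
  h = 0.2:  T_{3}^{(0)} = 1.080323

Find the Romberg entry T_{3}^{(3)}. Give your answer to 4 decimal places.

Richardson extrapolation on the trapezoidal column (denominator 4−1=3):
T_{1}^{(1)} = (4·1.304099 − 1.917461) / 3 = 1.099645
T_{2}^{(1)} = (4·1.126599 − 1.304099) / 3 = 1.067432
T_{3}^{(1)} = (4·1.080323 − 1.126599) / 3 = 1.064898
T_{2}^{(2)} = 1.067432 + (1.067432 − 1.099645)/15 = 1.065284
T_{3}^{(2)} = 1.064898 + (1.064898 − 1.067432)/15 = 1.064729
T_{3}^{(3)} = 1.064729 + (1.064729 − 1.065284)/63 = 1.064720
(Column j=1 coincides with Simpson's rule on the same nodes.)

1.0647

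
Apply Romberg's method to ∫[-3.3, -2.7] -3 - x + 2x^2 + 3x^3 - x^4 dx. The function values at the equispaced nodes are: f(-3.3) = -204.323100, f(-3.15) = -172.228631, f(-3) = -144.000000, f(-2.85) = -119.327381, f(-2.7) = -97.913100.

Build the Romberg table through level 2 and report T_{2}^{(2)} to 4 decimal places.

-87.8230

T_{0}^{(0)} (trapezoid, 1 panel, h=0.6000): -90.670860
T_{1}^{(0)} (trapezoid, 2 panels, h=0.3000): -88.535430
T_{2}^{(0)} (trapezoid, 4 panels, h=0.1500): -88.001117
T_{1}^{(1)} = -88.535430 + (-88.535430 − (-90.670860))/3 = -87.823620
T_{2}^{(1)} = -88.001117 + (-88.001117 − (-88.535430))/3 = -87.823013
T_{2}^{(2)} = -87.823013 + (-87.823013 − (-87.823620))/15 = -87.822973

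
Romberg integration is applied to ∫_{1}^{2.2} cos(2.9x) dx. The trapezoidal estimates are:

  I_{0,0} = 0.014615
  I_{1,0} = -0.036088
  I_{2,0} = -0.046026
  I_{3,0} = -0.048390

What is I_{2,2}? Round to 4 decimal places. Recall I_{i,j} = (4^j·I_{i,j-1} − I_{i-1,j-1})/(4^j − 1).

I_{1,1} = (4·(-0.036088) − 0.014615) / 3 = -0.052989
I_{2,1} = -0.046026 + (-0.046026 − (-0.036088))/3 = -0.049339
I_{2,2} = -0.049339 + (-0.049339 − (-0.052989))/15 = -0.049096
(Column j=1 coincides with Simpson's rule on the same nodes.)

-0.0491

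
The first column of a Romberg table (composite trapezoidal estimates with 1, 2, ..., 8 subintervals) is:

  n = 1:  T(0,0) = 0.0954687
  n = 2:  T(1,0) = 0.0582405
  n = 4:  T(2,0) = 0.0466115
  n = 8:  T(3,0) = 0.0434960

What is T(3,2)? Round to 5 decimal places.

0.04244

T(2,1) = (4·0.0466115 − 0.0582405) / 3 = 0.0427352
T(3,1) = 0.0434960 + (0.0434960 − 0.0466115)/3 = 0.0424575
T(3,2) = (16·0.0424575 − 0.0427352) / 15 = 0.0424390
(Column j=1 coincides with Simpson's rule on the same nodes.)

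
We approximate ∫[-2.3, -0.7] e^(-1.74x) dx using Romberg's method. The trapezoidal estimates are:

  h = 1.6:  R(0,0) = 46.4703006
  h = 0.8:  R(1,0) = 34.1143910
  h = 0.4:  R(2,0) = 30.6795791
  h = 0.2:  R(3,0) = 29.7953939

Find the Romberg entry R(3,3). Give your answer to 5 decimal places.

Richardson extrapolation on the trapezoidal column (denominator 4−1=3):
R(1,1) = 34.1143910 + (34.1143910 − 46.4703006)/3 = 29.9957545
R(2,1) = 30.6795791 + (30.6795791 − 34.1143910)/3 = 29.5346418
R(3,1) = (4·29.7953939 − 30.6795791) / 3 = 29.5006655
R(2,2) = 29.5346418 + (29.5346418 − 29.9957545)/15 = 29.5039010
R(3,2) = 29.5006655 + (29.5006655 − 29.5346418)/15 = 29.4984004
R(3,3) = 29.4984004 + (29.4984004 − 29.5039010)/63 = 29.4983131

29.49831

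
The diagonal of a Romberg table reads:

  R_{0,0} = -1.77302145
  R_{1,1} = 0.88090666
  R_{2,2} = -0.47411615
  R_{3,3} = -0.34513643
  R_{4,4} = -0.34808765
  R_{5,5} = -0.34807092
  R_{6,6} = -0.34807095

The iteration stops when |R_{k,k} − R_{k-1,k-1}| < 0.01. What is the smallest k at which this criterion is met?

k = 4

|R_{1,1} − R_{0,0}| = 2.65392811 ≥ 0.01
|R_{2,2} − R_{1,1}| = 1.35502281 ≥ 0.01
|R_{3,3} − R_{2,2}| = 0.12897972 ≥ 0.01
|R_{4,4} − R_{3,3}| = 0.00295122 < 0.01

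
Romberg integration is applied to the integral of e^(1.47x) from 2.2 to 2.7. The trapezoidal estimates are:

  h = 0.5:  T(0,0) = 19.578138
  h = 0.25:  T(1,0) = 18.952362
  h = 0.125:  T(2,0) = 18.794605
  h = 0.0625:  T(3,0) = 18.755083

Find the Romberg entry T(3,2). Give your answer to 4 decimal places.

T(2,1) = (4·18.794605 − 18.952362) / 3 = 18.742019
T(3,1) = (4·18.755083 − 18.794605) / 3 = 18.741909
T(3,2) = (16·18.741909 − 18.742019) / 15 = 18.741902

18.7419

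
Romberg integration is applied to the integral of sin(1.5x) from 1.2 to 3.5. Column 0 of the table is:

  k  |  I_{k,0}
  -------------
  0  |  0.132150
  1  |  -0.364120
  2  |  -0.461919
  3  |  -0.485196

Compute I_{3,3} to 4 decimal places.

I_{1,1} = (4·(-0.364120) − 0.132150) / 3 = -0.529543
I_{2,1} = -0.461919 + (-0.461919 − (-0.364120))/3 = -0.494519
I_{3,1} = -0.485196 + (-0.485196 − (-0.461919))/3 = -0.492955
I_{2,2} = -0.494519 + (-0.494519 − (-0.529543))/15 = -0.492184
I_{3,2} = (16·(-0.492955) − (-0.494519)) / 15 = -0.492851
I_{3,3} = -0.492851 + (-0.492851 − (-0.492184))/63 = -0.492862

-0.4929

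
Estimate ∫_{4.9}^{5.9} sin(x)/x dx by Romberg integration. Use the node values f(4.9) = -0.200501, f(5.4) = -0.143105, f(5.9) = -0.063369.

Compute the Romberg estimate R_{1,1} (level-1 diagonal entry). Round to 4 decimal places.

R_{0,0} (trapezoid, 1 panel, h=1.0000): -0.131935
R_{1,0} (trapezoid, 2 panels, h=0.5000): -0.137520
R_{1,1} = -0.137520 + (-0.137520 − (-0.131935))/3 = -0.139382

-0.1394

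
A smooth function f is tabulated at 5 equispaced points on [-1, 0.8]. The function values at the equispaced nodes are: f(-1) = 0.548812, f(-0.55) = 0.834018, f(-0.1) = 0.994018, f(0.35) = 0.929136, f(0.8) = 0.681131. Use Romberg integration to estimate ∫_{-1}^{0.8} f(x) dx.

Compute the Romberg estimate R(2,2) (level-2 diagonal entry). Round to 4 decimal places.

R(0,0) (trapezoid, 1 panel, h=1.8000): 1.106949
R(1,0) (trapezoid, 2 panels, h=0.9000): 1.448091
R(2,0) (trapezoid, 4 panels, h=0.4500): 1.517465
R(1,1) = 1.448091 + (1.448091 − 1.106949)/3 = 1.561805
R(2,1) = 1.517465 + (1.517465 − 1.448091)/3 = 1.540590
R(2,2) = 1.540590 + (1.540590 − 1.561805)/15 = 1.539176

1.5392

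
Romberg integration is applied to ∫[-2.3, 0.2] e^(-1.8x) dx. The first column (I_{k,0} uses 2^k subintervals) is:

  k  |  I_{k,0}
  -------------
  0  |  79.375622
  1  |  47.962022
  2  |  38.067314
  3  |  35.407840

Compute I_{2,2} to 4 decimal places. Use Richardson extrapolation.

34.5876

I_{1,1} = 47.962022 + (47.962022 − 79.375622)/3 = 37.490822
I_{2,1} = 38.067314 + (38.067314 − 47.962022)/3 = 34.769078
I_{2,2} = (16·34.769078 − 37.490822) / 15 = 34.587628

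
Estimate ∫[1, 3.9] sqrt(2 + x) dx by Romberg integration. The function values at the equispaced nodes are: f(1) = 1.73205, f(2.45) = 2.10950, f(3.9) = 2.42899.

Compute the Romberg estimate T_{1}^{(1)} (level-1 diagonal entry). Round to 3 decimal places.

6.090

T_{0}^{(0)} (trapezoid, 1 panel, h=2.9000): 6.03351
T_{1}^{(0)} (trapezoid, 2 panels, h=1.4500): 6.07553
T_{1}^{(1)} = 6.07553 + (6.07553 − 6.03351)/3 = 6.08954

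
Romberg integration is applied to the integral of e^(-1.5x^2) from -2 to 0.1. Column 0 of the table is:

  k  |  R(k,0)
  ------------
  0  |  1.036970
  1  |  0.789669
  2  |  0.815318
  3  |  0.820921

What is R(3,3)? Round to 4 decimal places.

Richardson extrapolation on the trapezoidal column (denominator 4−1=3):
R(1,1) = 0.789669 + (0.789669 − 1.036970)/3 = 0.707235
R(2,1) = (4·0.815318 − 0.789669) / 3 = 0.823868
R(3,1) = 0.820921 + (0.820921 − 0.815318)/3 = 0.822789
R(2,2) = (16·0.823868 − 0.707235) / 15 = 0.831644
R(3,2) = (16·0.822789 − 0.823868) / 15 = 0.822717
R(3,3) = (64·0.822717 − 0.831644) / 63 = 0.822575

0.8226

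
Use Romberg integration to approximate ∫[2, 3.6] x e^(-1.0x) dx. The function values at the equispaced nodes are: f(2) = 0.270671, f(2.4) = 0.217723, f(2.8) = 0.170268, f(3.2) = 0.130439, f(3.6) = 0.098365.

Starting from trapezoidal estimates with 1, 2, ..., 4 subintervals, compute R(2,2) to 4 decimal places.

0.2803

R(0,0) (trapezoid, 1 panel, h=1.6000): 0.295229
R(1,0) (trapezoid, 2 panels, h=0.8000): 0.283829
R(2,0) (trapezoid, 4 panels, h=0.4000): 0.281179
R(1,1) = 0.283829 + (0.283829 − 0.295229)/3 = 0.280029
R(2,1) = 0.281179 + (0.281179 − 0.283829)/3 = 0.280296
R(2,2) = 0.280296 + (0.280296 − 0.280029)/15 = 0.280314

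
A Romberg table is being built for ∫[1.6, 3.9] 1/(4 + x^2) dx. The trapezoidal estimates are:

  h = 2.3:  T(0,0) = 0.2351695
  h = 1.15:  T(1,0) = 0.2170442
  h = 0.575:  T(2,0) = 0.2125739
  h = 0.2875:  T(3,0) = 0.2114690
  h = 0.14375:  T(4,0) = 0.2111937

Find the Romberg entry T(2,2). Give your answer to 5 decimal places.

0.21109

T(1,1) = 0.2170442 + (0.2170442 − 0.2351695)/3 = 0.2110024
T(2,1) = (4·0.2125739 − 0.2170442) / 3 = 0.2110838
T(2,2) = 0.2110838 + (0.2110838 − 0.2110024)/15 = 0.2110892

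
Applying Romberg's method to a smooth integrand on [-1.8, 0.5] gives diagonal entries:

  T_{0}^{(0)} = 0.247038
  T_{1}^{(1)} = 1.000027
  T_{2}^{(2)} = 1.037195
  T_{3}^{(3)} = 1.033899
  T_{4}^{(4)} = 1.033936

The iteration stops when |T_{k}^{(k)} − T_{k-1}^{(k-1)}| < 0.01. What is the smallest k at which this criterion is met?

|T_{1}^{(1)} − T_{0}^{(0)}| = 0.752989 ≥ 0.01
|T_{2}^{(2)} − T_{1}^{(1)}| = 0.037168 ≥ 0.01
|T_{3}^{(3)} − T_{2}^{(2)}| = 0.003296 < 0.01

k = 3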